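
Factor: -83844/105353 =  - 612/769= - 2^2*3^2*17^1*769^ ( - 1)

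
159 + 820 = 979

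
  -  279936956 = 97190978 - 377127934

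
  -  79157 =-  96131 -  - 16974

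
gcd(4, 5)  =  1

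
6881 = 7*983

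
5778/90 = 64+1/5 = 64.20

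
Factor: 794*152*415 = 2^4*5^1*19^1*83^1*397^1 =50085520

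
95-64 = 31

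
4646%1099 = 250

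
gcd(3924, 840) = 12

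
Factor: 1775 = 5^2*71^1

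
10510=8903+1607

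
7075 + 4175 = 11250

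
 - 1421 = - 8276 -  - 6855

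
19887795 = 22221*895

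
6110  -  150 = 5960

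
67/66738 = 67/66738 = 0.00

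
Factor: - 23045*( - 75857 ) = 1748124565 = 5^1*11^1*31^1*419^1*2447^1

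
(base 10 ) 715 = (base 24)15j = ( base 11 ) 5a0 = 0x2CB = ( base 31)N2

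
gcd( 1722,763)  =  7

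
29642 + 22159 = 51801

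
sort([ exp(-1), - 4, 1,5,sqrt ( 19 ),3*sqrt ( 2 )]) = [ - 4, exp(  -  1), 1,3*sqrt( 2), sqrt( 19 ), 5 ] 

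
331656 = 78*4252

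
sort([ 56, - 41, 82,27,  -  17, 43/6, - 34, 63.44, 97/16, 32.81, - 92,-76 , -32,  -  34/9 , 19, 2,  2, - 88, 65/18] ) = [  -  92, - 88,-76, - 41, - 34, - 32, - 17, - 34/9,2, 2,65/18,  97/16,43/6,  19 , 27 , 32.81,56, 63.44,82]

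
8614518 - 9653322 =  - 1038804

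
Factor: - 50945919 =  - 3^1  *61^1*278393^1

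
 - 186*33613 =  - 6252018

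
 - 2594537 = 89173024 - 91767561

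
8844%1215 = 339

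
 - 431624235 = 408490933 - 840115168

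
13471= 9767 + 3704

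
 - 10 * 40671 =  - 406710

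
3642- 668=2974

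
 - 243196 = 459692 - 702888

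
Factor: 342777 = 3^1*114259^1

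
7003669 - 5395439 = 1608230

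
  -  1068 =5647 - 6715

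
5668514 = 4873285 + 795229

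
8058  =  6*1343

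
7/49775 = 7/49775  =  0.00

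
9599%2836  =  1091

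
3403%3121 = 282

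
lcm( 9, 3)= 9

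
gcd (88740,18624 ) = 12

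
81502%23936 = 9694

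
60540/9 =6726 + 2/3 = 6726.67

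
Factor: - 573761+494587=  - 2^1 * 31^1*1277^1=- 79174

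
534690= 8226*65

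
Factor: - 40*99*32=- 2^8*3^2*5^1* 11^1 = - 126720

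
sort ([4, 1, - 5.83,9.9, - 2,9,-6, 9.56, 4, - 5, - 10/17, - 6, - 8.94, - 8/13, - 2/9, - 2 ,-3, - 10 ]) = [-10, - 8.94, - 6, - 6, - 5.83, - 5, - 3, - 2, - 2, - 8/13 , - 10/17, - 2/9, 1,4,4,9,  9.56,9.9]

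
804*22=17688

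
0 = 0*4059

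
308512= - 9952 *( - 31 ) 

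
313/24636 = 313/24636  =  0.01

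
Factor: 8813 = 7^1*1259^1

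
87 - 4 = 83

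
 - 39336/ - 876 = 3278/73 = 44.90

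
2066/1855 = 2066/1855 = 1.11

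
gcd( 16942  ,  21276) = 394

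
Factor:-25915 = - 5^1*71^1 * 73^1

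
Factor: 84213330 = 2^1*3^1*5^1 *2807111^1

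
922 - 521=401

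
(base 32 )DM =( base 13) 279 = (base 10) 438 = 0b110110110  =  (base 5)3223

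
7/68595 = 7/68595 = 0.00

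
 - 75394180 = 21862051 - 97256231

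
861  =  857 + 4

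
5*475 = 2375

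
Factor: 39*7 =3^1 * 7^1*13^1 = 273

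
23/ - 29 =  - 1 + 6/29 = - 0.79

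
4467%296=27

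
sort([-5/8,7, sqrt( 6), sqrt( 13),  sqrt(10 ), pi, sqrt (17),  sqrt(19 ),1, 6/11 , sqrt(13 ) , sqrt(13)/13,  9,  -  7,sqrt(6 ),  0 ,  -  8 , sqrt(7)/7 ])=[ - 8, -7,- 5/8, 0, sqrt( 13 ) /13, sqrt( 7)/7,6/11,  1,  sqrt(6), sqrt( 6), pi, sqrt( 10 ),sqrt( 13),sqrt(13),sqrt (17 ), sqrt( 19), 7,9] 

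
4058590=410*9899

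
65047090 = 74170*877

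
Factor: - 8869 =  - 7^2 *181^1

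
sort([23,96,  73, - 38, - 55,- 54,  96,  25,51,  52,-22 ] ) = [ - 55, - 54,- 38, - 22,23,  25,  51,52, 73,  96,  96]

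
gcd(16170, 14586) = 66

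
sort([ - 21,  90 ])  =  [ - 21 , 90 ] 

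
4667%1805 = 1057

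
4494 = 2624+1870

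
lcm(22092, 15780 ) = 110460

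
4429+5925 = 10354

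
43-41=2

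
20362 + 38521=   58883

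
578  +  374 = 952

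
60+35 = 95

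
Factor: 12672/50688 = 1/4 = 2^( - 2)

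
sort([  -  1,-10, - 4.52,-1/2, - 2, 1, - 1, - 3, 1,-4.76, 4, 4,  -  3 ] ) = [ - 10,-4.76,  -  4.52, - 3, - 3, - 2, - 1, - 1,-1/2,  1 , 1, 4,4] 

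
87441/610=143  +  211/610 = 143.35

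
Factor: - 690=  - 2^1*3^1*5^1*23^1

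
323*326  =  105298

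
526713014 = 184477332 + 342235682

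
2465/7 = 352+1/7 = 352.14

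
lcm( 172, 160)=6880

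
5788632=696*8317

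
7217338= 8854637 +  - 1637299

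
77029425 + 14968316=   91997741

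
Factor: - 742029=  -  3^1*247343^1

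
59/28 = 2 + 3/28= 2.11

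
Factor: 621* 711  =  3^5*23^1* 79^1 = 441531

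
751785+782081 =1533866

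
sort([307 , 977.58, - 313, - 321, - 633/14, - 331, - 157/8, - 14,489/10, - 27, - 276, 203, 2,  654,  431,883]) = [ - 331, - 321, - 313, - 276, - 633/14,  -  27, - 157/8, - 14,  2,489/10, 203,307, 431, 654, 883, 977.58 ]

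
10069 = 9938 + 131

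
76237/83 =76237/83 =918.52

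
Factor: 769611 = 3^1*41^1*6257^1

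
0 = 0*364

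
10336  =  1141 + 9195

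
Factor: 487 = 487^1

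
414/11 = 37 + 7/11 = 37.64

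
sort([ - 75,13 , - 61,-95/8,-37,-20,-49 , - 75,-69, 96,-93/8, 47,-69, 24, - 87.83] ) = [ - 87.83, - 75, - 75, - 69  ,-69,-61,- 49,  -  37, - 20 , - 95/8, - 93/8, 13,24,47 , 96 ] 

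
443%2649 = 443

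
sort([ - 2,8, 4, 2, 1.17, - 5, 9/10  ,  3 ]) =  [ - 5, - 2 , 9/10, 1.17 , 2, 3, 4,8]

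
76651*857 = 65689907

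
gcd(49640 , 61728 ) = 8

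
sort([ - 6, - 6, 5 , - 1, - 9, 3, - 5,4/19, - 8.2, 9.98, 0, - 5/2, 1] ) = [ -9, - 8.2, - 6, - 6, - 5,  -  5/2, - 1, 0, 4/19, 1, 3, 5, 9.98 ]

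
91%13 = 0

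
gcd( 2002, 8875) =1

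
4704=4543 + 161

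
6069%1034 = 899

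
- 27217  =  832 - 28049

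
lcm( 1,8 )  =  8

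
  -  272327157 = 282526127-554853284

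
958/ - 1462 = - 479/731 =-0.66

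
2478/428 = 5 + 169/214 = 5.79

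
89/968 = 89/968  =  0.09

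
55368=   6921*8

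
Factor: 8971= 8971^1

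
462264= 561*824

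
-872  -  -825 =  - 47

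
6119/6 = 6119/6 = 1019.83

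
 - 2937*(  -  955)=2804835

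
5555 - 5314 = 241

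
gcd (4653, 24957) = 423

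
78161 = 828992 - 750831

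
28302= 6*4717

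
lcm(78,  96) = 1248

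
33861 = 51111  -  17250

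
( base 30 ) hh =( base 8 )1017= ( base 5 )4102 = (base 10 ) 527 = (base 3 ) 201112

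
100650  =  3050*33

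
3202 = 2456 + 746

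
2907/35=2907/35   =  83.06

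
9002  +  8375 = 17377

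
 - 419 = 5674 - 6093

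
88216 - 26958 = 61258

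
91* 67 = 6097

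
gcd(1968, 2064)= 48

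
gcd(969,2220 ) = 3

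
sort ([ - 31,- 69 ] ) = [ - 69, - 31 ]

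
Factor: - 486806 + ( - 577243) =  - 1064049 = - 3^1*7^1*23^1*2203^1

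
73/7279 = 73/7279 = 0.01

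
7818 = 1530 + 6288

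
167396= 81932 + 85464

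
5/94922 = 5/94922 = 0.00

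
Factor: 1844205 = 3^1*5^1*11^1*11177^1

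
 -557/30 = -19 + 13/30 = -  18.57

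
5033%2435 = 163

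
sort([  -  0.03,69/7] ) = [ - 0.03, 69/7]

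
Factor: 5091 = 3^1*1697^1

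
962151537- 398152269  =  563999268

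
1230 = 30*41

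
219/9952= 219/9952 = 0.02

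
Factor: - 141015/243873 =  - 3^( - 1) * 5^1*7^(-2 )*17^1 = - 85/147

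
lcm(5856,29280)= 29280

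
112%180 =112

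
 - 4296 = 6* ( - 716)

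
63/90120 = 21/30040 = 0.00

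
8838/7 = 1262 + 4/7 =1262.57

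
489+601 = 1090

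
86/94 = 43/47 = 0.91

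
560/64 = 35/4= 8.75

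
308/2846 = 154/1423 = 0.11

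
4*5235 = 20940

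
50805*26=1320930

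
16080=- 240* ( - 67)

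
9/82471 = 9/82471=0.00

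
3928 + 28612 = 32540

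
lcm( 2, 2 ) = 2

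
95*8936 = 848920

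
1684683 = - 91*( - 18513 ) 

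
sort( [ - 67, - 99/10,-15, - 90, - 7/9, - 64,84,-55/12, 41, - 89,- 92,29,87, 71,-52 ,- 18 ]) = [ - 92, - 90,-89, - 67,-64  , - 52, - 18, - 15, - 99/10, - 55/12, - 7/9,  29 , 41, 71,84,87] 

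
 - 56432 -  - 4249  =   - 52183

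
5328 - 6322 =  - 994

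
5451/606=1817/202 = 9.00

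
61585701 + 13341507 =74927208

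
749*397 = 297353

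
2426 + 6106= 8532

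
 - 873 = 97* (  -  9)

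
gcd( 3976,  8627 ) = 1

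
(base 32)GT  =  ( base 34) FV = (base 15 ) 261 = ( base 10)541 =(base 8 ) 1035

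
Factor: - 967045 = -5^1*17^1 * 31^1*367^1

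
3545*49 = 173705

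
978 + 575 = 1553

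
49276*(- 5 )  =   - 246380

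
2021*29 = 58609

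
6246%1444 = 470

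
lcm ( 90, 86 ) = 3870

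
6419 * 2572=16509668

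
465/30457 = 465/30457 = 0.02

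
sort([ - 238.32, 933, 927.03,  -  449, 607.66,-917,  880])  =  [ - 917, - 449, - 238.32,607.66,  880, 927.03, 933 ]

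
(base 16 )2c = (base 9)48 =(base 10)44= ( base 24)1K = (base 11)40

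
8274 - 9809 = -1535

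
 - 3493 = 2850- 6343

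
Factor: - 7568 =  - 2^4*11^1 * 43^1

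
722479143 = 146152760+576326383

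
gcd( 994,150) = 2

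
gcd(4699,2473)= 1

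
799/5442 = 799/5442 = 0.15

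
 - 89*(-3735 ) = 332415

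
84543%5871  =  2349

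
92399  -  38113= 54286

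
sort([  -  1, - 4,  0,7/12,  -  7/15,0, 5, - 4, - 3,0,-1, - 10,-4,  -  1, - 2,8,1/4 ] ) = [ - 10,  -  4 , - 4, -4,  -  3, - 2,  -  1,-1, - 1,-7/15,0 , 0,0, 1/4,7/12,5,8]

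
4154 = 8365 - 4211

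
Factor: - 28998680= - 2^3*5^1*724967^1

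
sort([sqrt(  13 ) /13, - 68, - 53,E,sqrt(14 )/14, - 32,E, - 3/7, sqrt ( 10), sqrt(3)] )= [ - 68, - 53, - 32, - 3/7, sqrt( 14)/14, sqrt( 13)/13, sqrt( 3), E , E,sqrt(10 )]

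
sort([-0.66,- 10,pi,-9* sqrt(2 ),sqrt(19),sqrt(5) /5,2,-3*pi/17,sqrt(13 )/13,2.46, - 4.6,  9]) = [-9*sqrt( 2 ), - 10,  -  4.6,  -  0.66, - 3*pi/17,sqrt( 13)/13 , sqrt( 5)/5,2 , 2.46,pi, sqrt( 19 ),9 ] 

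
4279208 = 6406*668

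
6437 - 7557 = - 1120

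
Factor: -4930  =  -2^1*5^1 * 17^1 *29^1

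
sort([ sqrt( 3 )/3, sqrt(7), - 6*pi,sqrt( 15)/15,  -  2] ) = [-6*pi, - 2, sqrt( 15 )/15,sqrt( 3 )/3 , sqrt (7)] 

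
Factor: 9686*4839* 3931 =2^1*3^1 * 29^1*167^1 * 1613^1 *3931^1= 184248147774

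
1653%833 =820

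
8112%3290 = 1532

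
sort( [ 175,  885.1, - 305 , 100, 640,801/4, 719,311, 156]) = [  -  305,  100, 156,  175, 801/4,311 , 640,719,885.1] 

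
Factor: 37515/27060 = 2^( - 2 )*11^(-1 )*61^1 = 61/44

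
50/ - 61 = -50/61 = -  0.82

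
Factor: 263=263^1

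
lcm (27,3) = 27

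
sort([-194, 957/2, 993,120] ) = [ - 194,120,957/2, 993] 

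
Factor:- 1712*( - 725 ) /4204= 2^2*5^2 *29^1*107^1*1051^(-1 )= 310300/1051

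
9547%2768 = 1243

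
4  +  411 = 415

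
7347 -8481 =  - 1134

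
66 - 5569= - 5503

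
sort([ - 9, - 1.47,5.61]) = [-9,-1.47,5.61 ] 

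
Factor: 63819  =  3^2*7^1*1013^1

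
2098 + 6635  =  8733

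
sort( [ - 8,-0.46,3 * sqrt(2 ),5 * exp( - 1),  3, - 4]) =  [ - 8, - 4, - 0.46,5*exp( - 1 ), 3,  3*sqrt(2)]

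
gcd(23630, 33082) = 4726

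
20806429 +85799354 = 106605783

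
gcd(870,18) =6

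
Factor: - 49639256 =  - 2^3*2371^1*2617^1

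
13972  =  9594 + 4378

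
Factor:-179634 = - 2^1*3^1*7^2*13^1*47^1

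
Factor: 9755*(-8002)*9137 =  - 713229742870 = -  2^1*5^1*1951^1*4001^1*9137^1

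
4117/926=4 + 413/926  =  4.45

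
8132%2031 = 8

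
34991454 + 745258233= 780249687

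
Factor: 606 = 2^1 * 3^1 * 101^1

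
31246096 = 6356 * 4916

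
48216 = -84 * ( - 574)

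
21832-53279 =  - 31447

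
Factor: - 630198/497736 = - 2^( - 2) * 31^ (  -  1 )*157^1  =  - 157/124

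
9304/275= 33+229/275 = 33.83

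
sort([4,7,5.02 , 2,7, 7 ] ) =[ 2,4, 5.02,7,7, 7 ] 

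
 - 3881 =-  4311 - -430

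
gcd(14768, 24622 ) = 26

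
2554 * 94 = 240076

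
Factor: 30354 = 2^1*3^1*5059^1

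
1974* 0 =0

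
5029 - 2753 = 2276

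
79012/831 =95 + 67/831 = 95.08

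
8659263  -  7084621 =1574642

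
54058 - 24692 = 29366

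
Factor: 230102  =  2^1*103^1*1117^1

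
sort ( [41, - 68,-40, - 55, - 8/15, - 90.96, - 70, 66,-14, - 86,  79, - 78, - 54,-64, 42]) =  [- 90.96, - 86,-78, -70, - 68, - 64, - 55,-54, - 40, - 14, - 8/15,41, 42, 66, 79 ]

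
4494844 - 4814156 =-319312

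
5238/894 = 873/149 =5.86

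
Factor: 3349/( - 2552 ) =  - 2^(  -  3)*11^( - 1) * 17^1*29^(-1)*197^1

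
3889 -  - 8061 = 11950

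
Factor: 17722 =2^1*8861^1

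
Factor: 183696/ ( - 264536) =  - 2^1*3^1*89^1*769^( - 1)  =  - 534/769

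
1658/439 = 1658/439= 3.78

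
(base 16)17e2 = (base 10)6114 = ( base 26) 914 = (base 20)F5E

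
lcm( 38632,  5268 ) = 115896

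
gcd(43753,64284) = 1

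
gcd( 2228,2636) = 4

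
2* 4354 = 8708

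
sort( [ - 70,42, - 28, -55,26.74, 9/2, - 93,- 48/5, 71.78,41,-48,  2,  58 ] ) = [-93, - 70, - 55, - 48, - 28, - 48/5,  2,9/2,26.74,41, 42,  58, 71.78]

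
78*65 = 5070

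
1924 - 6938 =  - 5014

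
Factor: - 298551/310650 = -913/950  =  - 2^( - 1 )*5^(- 2 )*11^1*19^( - 1 )*83^1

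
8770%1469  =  1425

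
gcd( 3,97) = 1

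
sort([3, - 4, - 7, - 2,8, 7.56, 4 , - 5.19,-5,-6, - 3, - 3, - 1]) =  [ - 7, - 6, - 5.19,-5,-4, - 3, - 3, - 2, - 1,3,4, 7.56,8]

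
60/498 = 10/83= 0.12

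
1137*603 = 685611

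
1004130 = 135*7438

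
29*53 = 1537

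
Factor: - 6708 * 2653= - 2^2*3^1*7^1*13^1 * 43^1 * 379^1= - 17796324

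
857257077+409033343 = 1266290420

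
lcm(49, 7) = 49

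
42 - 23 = 19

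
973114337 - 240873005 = 732241332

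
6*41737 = 250422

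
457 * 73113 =33412641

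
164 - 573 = -409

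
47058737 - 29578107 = 17480630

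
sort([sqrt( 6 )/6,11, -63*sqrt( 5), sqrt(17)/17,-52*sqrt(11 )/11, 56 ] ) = [ - 63*sqrt( 5),-52*sqrt( 11)/11, sqrt( 17 )/17, sqrt(6 ) /6, 11, 56] 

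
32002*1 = 32002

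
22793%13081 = 9712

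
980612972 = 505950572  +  474662400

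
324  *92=29808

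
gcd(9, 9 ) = 9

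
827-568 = 259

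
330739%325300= 5439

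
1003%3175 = 1003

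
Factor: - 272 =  - 2^4*17^1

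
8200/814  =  4100/407 = 10.07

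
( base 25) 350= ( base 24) 3b8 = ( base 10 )2000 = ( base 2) 11111010000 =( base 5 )31000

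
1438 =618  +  820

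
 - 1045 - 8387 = -9432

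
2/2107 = 2/2107 = 0.00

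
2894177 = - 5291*(-547 ) 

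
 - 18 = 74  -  92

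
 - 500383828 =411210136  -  911593964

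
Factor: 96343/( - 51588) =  - 2^(-2 )*3^( - 2)*13^1*1433^( - 1 ) *7411^1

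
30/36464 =15/18232=0.00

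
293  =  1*293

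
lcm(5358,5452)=310764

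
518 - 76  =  442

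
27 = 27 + 0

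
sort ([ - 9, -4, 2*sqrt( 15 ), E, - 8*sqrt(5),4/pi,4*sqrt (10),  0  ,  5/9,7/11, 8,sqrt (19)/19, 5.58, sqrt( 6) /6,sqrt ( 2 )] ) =[ - 8 * sqrt(5 ), -9,  -  4,0,  sqrt(19)/19, sqrt ( 6 ) /6,5/9, 7/11,  4/pi,  sqrt(2),E  ,  5.58, 2*sqrt( 15), 8, 4*sqrt( 10)]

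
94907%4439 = 1688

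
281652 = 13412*21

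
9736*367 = 3573112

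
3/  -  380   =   - 3/380 = - 0.01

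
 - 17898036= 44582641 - 62480677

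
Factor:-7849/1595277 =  - 3^(-2)*47^1*157^ ( - 1)*167^1*1129^( - 1 ) 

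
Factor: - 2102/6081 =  - 2^1 * 3^( - 1) * 1051^1*2027^( - 1)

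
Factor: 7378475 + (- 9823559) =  - 2^2*3^2*23^1*2953^1   =  -  2445084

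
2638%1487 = 1151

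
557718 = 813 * 686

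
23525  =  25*941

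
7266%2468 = 2330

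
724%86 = 36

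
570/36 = 15 + 5/6 = 15.83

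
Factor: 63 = 3^2*7^1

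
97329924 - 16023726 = 81306198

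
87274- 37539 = 49735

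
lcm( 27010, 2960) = 216080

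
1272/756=106/63  =  1.68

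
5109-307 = 4802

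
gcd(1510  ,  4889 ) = 1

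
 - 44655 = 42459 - 87114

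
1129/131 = 8 + 81/131 = 8.62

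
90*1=90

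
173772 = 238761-64989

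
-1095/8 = - 1095/8  =  - 136.88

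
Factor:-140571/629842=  -2^ ( - 1)*3^2*41^(- 1 )*7681^( - 1) * 15619^1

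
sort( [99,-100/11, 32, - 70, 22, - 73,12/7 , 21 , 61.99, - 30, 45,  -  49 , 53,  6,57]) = [ - 73, - 70,  -  49,-30, - 100/11 , 12/7, 6 , 21, 22 , 32,45,53 , 57,61.99 , 99]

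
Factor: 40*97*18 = 2^4 *3^2*5^1*97^1 = 69840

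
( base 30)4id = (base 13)1b76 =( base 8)10071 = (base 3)12200211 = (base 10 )4153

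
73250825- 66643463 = 6607362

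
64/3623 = 64/3623 = 0.02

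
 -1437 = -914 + -523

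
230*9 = 2070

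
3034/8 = 379 + 1/4 = 379.25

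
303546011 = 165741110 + 137804901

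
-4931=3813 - 8744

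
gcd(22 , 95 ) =1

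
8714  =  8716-2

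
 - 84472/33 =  - 2560 + 8/33=- 2559.76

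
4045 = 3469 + 576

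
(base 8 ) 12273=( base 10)5307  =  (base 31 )5G6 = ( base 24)953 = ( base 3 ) 21021120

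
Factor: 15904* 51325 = 816272800 = 2^5*5^2*7^1 * 71^1 * 2053^1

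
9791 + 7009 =16800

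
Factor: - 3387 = - 3^1 * 1129^1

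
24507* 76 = 1862532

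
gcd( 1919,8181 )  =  101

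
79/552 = 79/552= 0.14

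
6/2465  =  6/2465=0.00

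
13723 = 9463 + 4260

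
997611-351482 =646129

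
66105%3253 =1045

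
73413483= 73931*993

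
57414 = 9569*6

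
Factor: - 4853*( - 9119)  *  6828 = 2^2 * 3^1*11^1*23^1*211^1* 569^1*829^1 = 302169773796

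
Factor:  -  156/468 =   -  3^ ( - 1 ) = - 1/3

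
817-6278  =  -5461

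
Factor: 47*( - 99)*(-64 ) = 297792 = 2^6*3^2*11^1 * 47^1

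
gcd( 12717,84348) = 27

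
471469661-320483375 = 150986286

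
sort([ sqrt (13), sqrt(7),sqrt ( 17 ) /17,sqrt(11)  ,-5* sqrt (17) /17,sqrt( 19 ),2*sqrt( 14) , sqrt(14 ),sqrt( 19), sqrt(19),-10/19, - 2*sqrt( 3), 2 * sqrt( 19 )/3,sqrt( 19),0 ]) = [ - 2 * sqrt ( 3), - 5*sqrt (17)/17,-10/19,0 , sqrt(17)/17,sqrt(7 ),2*sqrt ( 19 )/3,sqrt( 11),sqrt(13 ), sqrt(14),sqrt(19),sqrt (19), sqrt( 19), sqrt( 19 ), 2*sqrt(14) ]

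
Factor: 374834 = 2^1* 187417^1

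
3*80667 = 242001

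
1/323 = 1/323 = 0.00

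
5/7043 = 5/7043= 0.00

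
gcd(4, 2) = 2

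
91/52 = 7/4 = 1.75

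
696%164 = 40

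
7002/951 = 7  +  115/317 =7.36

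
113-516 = - 403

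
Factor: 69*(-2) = -138 = -  2^1*3^1*23^1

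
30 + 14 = 44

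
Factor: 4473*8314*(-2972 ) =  - 110524287384= - 2^3*3^2*7^1*71^1*743^1*4157^1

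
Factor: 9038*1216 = 2^7*19^1*4519^1 = 10990208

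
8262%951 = 654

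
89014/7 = 12716 + 2/7 =12716.29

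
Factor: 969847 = 29^1 * 53^1*631^1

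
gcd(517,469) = 1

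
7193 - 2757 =4436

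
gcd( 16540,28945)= 4135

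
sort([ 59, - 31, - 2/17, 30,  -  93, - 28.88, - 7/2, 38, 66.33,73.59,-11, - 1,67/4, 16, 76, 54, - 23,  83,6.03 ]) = [ - 93 ,-31, -28.88, - 23,-11, - 7/2, - 1, - 2/17, 6.03, 16,67/4  ,  30,38 , 54,59,66.33,  73.59,76,83]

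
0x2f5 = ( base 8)1365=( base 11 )629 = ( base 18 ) 261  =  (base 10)757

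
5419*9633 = 52201227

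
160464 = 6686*24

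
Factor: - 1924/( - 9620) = 5^( - 1) = 1/5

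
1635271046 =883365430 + 751905616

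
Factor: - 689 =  - 13^1*53^1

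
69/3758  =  69/3758 = 0.02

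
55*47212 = 2596660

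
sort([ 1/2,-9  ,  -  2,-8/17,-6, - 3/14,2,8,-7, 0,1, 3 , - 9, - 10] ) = [ - 10, -9 ,  -  9,  -  7,-6,  -  2, - 8/17 , - 3/14,0,1/2,1, 2, 3 , 8]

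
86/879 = 86/879 = 0.10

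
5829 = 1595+4234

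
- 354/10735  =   - 354/10735 =-0.03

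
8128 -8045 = 83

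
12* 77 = 924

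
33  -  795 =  - 762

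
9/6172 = 9/6172= 0.00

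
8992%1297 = 1210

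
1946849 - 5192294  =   - 3245445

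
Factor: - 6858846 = -2^1*3^2*381047^1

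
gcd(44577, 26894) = 1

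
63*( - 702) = -44226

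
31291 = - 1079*( - 29)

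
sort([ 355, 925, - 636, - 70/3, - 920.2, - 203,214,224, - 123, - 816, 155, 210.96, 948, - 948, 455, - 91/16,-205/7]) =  [ - 948,-920.2, - 816, - 636, - 203, - 123, - 205/7,-70/3,-91/16,155, 210.96,214, 224, 355, 455,925,948 ]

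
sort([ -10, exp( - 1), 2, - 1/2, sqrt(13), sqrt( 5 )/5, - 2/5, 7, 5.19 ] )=[  -  10,  -  1/2, - 2/5, exp( - 1),  sqrt( 5)/5,2, sqrt (13 ),  5.19,7]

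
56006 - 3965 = 52041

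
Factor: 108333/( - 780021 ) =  - 11^( - 1) * 7879^( - 1 )*12037^1= - 12037/86669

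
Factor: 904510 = 2^1 * 5^1*29^1 * 3119^1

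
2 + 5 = 7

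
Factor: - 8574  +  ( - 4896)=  - 13470  =  - 2^1*3^1*5^1* 449^1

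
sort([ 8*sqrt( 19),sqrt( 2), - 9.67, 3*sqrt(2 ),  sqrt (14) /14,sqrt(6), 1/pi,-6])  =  [-9.67, - 6, sqrt( 14)/14, 1/pi,sqrt( 2) , sqrt( 6 ), 3* sqrt( 2 ),8*sqrt(19 ) ] 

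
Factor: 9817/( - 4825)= -5^ ( - 2) * 193^( - 1)*9817^1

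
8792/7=1256= 1256.00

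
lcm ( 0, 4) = 0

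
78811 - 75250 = 3561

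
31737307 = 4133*7679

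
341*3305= 1127005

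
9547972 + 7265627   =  16813599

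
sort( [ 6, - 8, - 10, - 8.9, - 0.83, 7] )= [ - 10, - 8.9, - 8,  -  0.83, 6,  7]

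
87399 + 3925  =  91324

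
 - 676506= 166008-842514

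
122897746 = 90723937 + 32173809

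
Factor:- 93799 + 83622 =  - 10177 = - 10177^1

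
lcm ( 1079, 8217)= 106821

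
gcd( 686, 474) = 2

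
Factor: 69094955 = 5^1*307^1*45013^1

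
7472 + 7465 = 14937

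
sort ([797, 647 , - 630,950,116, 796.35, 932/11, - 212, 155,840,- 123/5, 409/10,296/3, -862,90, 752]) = [ - 862, - 630, - 212,-123/5, 409/10, 932/11 , 90, 296/3,116, 155,647, 752, 796.35 , 797  ,  840, 950 ] 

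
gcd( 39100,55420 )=340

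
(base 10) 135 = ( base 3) 12000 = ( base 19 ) 72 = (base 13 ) a5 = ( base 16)87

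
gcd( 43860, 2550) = 510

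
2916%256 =100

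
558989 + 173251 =732240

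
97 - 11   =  86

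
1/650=1/650 = 0.00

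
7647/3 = 2549 = 2549.00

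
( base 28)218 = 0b11001000100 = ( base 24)2ik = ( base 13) 965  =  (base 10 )1604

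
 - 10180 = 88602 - 98782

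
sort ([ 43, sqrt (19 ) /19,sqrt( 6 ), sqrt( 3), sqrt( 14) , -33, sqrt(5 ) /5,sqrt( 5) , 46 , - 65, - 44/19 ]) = [ - 65 , - 33, - 44/19,sqrt(19)/19, sqrt( 5)/5 , sqrt(3 )  ,  sqrt(5), sqrt( 6),  sqrt( 14),43, 46 ]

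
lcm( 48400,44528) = 1113200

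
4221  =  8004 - 3783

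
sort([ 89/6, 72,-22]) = [-22,89/6,72]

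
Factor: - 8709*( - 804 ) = 7002036 = 2^2*3^2*67^1*2903^1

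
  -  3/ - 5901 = 1/1967 = 0.00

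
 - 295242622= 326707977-621950599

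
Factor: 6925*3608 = 24985400 = 2^3  *  5^2*11^1*  41^1 * 277^1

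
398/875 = 398/875= 0.45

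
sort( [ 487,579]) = [487, 579 ]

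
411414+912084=1323498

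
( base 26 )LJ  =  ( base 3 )202221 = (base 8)1065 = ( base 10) 565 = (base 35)G5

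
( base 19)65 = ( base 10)119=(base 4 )1313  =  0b1110111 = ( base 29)43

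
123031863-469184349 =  - 346152486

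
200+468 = 668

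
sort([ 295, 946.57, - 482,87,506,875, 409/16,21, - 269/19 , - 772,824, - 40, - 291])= [ - 772, - 482, - 291, - 40, - 269/19,21,409/16, 87,295, 506,  824,875,946.57] 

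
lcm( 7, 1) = 7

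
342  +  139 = 481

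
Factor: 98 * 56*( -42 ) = -2^5 * 3^1*7^4 = - 230496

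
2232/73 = 30  +  42/73 = 30.58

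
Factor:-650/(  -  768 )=325/384   =  2^ ( - 7)*3^( - 1)*5^2*13^1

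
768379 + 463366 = 1231745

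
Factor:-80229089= - 163^1*509^1 * 967^1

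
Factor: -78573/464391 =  - 26191/154797 = - 3^( - 1 )*11^1*2381^1*51599^ (  -  1 )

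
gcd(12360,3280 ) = 40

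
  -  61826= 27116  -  88942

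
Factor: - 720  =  -2^4 * 3^2 *5^1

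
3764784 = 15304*246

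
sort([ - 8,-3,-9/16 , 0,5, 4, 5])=[ - 8, - 3, - 9/16, 0, 4, 5,  5] 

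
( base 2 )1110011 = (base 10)115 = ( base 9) 137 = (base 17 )6d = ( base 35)3a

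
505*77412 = 39093060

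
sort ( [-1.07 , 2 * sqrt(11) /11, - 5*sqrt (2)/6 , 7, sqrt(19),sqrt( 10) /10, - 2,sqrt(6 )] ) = [ - 2, - 5 * sqrt ( 2)/6,  -  1.07,sqrt(10)/10,2*sqrt (11 )/11,sqrt(6),  sqrt(19 ),7] 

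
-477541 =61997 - 539538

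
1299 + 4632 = 5931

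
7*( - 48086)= - 336602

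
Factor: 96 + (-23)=73= 73^1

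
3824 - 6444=-2620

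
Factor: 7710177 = 3^1*811^1*3169^1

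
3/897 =1/299 = 0.00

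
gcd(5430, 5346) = 6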